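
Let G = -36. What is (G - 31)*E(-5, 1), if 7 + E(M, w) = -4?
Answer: 737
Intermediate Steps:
E(M, w) = -11 (E(M, w) = -7 - 4 = -11)
(G - 31)*E(-5, 1) = (-36 - 31)*(-11) = -67*(-11) = 737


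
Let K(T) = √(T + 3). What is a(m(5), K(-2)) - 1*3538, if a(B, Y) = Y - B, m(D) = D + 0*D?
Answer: -3542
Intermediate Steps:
K(T) = √(3 + T)
m(D) = D (m(D) = D + 0 = D)
a(m(5), K(-2)) - 1*3538 = (√(3 - 2) - 1*5) - 1*3538 = (√1 - 5) - 3538 = (1 - 5) - 3538 = -4 - 3538 = -3542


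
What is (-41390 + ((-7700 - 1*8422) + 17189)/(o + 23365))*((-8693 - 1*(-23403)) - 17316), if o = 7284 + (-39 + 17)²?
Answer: 3358075450618/31133 ≈ 1.0786e+8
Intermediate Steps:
o = 7768 (o = 7284 + (-22)² = 7284 + 484 = 7768)
(-41390 + ((-7700 - 1*8422) + 17189)/(o + 23365))*((-8693 - 1*(-23403)) - 17316) = (-41390 + ((-7700 - 1*8422) + 17189)/(7768 + 23365))*((-8693 - 1*(-23403)) - 17316) = (-41390 + ((-7700 - 8422) + 17189)/31133)*((-8693 + 23403) - 17316) = (-41390 + (-16122 + 17189)*(1/31133))*(14710 - 17316) = (-41390 + 1067*(1/31133))*(-2606) = (-41390 + 1067/31133)*(-2606) = -1288593803/31133*(-2606) = 3358075450618/31133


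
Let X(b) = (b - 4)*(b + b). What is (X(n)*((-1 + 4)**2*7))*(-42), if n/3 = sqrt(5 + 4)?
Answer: -238140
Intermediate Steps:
n = 9 (n = 3*sqrt(5 + 4) = 3*sqrt(9) = 3*3 = 9)
X(b) = 2*b*(-4 + b) (X(b) = (-4 + b)*(2*b) = 2*b*(-4 + b))
(X(n)*((-1 + 4)**2*7))*(-42) = ((2*9*(-4 + 9))*((-1 + 4)**2*7))*(-42) = ((2*9*5)*(3**2*7))*(-42) = (90*(9*7))*(-42) = (90*63)*(-42) = 5670*(-42) = -238140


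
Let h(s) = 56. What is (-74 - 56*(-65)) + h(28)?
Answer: 3622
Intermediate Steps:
(-74 - 56*(-65)) + h(28) = (-74 - 56*(-65)) + 56 = (-74 + 3640) + 56 = 3566 + 56 = 3622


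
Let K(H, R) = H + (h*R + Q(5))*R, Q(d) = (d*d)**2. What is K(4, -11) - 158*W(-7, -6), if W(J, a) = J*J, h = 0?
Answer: -14613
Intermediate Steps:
Q(d) = d**4 (Q(d) = (d**2)**2 = d**4)
W(J, a) = J**2
K(H, R) = H + 625*R (K(H, R) = H + (0*R + 5**4)*R = H + (0 + 625)*R = H + 625*R)
K(4, -11) - 158*W(-7, -6) = (4 + 625*(-11)) - 158*(-7)**2 = (4 - 6875) - 158*49 = -6871 - 7742 = -14613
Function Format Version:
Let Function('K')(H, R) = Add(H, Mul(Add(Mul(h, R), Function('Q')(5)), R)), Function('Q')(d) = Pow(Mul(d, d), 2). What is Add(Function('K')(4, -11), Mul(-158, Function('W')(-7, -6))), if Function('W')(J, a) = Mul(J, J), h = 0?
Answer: -14613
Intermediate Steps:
Function('Q')(d) = Pow(d, 4) (Function('Q')(d) = Pow(Pow(d, 2), 2) = Pow(d, 4))
Function('W')(J, a) = Pow(J, 2)
Function('K')(H, R) = Add(H, Mul(625, R)) (Function('K')(H, R) = Add(H, Mul(Add(Mul(0, R), Pow(5, 4)), R)) = Add(H, Mul(Add(0, 625), R)) = Add(H, Mul(625, R)))
Add(Function('K')(4, -11), Mul(-158, Function('W')(-7, -6))) = Add(Add(4, Mul(625, -11)), Mul(-158, Pow(-7, 2))) = Add(Add(4, -6875), Mul(-158, 49)) = Add(-6871, -7742) = -14613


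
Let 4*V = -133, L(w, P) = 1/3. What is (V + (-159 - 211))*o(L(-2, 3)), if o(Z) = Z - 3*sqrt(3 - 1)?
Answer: -1613/12 + 4839*sqrt(2)/4 ≈ 1576.4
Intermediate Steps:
L(w, P) = 1/3
o(Z) = Z - 3*sqrt(2)
V = -133/4 (V = (1/4)*(-133) = -133/4 ≈ -33.250)
(V + (-159 - 211))*o(L(-2, 3)) = (-133/4 + (-159 - 211))*(1/3 - 3*sqrt(2)) = (-133/4 - 370)*(1/3 - 3*sqrt(2)) = -1613*(1/3 - 3*sqrt(2))/4 = -1613/12 + 4839*sqrt(2)/4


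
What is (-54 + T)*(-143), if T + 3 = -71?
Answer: 18304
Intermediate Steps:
T = -74 (T = -3 - 71 = -74)
(-54 + T)*(-143) = (-54 - 74)*(-143) = -128*(-143) = 18304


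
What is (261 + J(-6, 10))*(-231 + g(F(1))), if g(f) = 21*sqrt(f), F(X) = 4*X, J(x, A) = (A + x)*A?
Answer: -56889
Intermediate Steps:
J(x, A) = A*(A + x)
(261 + J(-6, 10))*(-231 + g(F(1))) = (261 + 10*(10 - 6))*(-231 + 21*sqrt(4*1)) = (261 + 10*4)*(-231 + 21*sqrt(4)) = (261 + 40)*(-231 + 21*2) = 301*(-231 + 42) = 301*(-189) = -56889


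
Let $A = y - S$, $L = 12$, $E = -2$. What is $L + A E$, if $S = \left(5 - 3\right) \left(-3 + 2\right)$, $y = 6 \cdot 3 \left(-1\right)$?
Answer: $44$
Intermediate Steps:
$y = -18$ ($y = 18 \left(-1\right) = -18$)
$S = -2$ ($S = 2 \left(-1\right) = -2$)
$A = -16$ ($A = -18 - -2 = -18 + 2 = -16$)
$L + A E = 12 - -32 = 12 + 32 = 44$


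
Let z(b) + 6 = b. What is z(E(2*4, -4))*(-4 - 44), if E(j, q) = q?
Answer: 480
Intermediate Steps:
z(b) = -6 + b
z(E(2*4, -4))*(-4 - 44) = (-6 - 4)*(-4 - 44) = -10*(-48) = 480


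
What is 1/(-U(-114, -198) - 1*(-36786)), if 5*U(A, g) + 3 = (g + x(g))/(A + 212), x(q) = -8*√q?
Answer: 15334305/564103140646 - 245*I*√22/6769237687752 ≈ 2.7184e-5 - 1.6976e-10*I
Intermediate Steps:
U(A, g) = -⅗ + (g - 8*√g)/(5*(212 + A)) (U(A, g) = -⅗ + ((g - 8*√g)/(A + 212))/5 = -⅗ + ((g - 8*√g)/(212 + A))/5 = -⅗ + (g - 8*√g)/(5*(212 + A)))
1/(-U(-114, -198) - 1*(-36786)) = 1/(-(-636 - 198 - 24*I*√22 - 3*(-114))/(5*(212 - 114)) - 1*(-36786)) = 1/(-(-636 - 198 - 24*I*√22 + 342)/(5*98) + 36786) = 1/(-(-492 - 24*I*√22)/(5*98) + 36786) = 1/(-(-246/245 - 12*I*√22/245) + 36786) = 1/((246/245 + 12*I*√22/245) + 36786) = 1/(9012816/245 + 12*I*√22/245)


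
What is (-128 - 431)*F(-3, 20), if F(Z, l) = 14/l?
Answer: -3913/10 ≈ -391.30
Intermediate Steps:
(-128 - 431)*F(-3, 20) = (-128 - 431)*(14/20) = -7826/20 = -559*7/10 = -3913/10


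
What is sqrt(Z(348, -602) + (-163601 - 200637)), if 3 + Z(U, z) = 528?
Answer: I*sqrt(363713) ≈ 603.09*I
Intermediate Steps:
Z(U, z) = 525 (Z(U, z) = -3 + 528 = 525)
sqrt(Z(348, -602) + (-163601 - 200637)) = sqrt(525 + (-163601 - 200637)) = sqrt(525 - 364238) = sqrt(-363713) = I*sqrt(363713)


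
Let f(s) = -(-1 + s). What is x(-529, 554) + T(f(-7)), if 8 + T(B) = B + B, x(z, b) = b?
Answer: 562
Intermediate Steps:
f(s) = 1 - s
T(B) = -8 + 2*B (T(B) = -8 + (B + B) = -8 + 2*B)
x(-529, 554) + T(f(-7)) = 554 + (-8 + 2*(1 - 1*(-7))) = 554 + (-8 + 2*(1 + 7)) = 554 + (-8 + 2*8) = 554 + (-8 + 16) = 554 + 8 = 562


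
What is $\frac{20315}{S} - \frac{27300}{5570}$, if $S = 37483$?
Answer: $- \frac{91013135}{20878031} \approx -4.3593$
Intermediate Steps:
$\frac{20315}{S} - \frac{27300}{5570} = \frac{20315}{37483} - \frac{27300}{5570} = 20315 \cdot \frac{1}{37483} - \frac{2730}{557} = \frac{20315}{37483} - \frac{2730}{557} = - \frac{91013135}{20878031}$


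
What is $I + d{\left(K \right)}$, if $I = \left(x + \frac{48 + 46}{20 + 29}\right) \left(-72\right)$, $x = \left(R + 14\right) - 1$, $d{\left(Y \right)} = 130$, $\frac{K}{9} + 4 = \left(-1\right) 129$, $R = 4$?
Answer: $- \frac{60374}{49} \approx -1232.1$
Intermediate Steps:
$K = -1197$ ($K = -36 + 9 \left(\left(-1\right) 129\right) = -36 + 9 \left(-129\right) = -36 - 1161 = -1197$)
$x = 17$ ($x = \left(4 + 14\right) - 1 = 18 - 1 = 17$)
$I = - \frac{66744}{49}$ ($I = \left(17 + \frac{48 + 46}{20 + 29}\right) \left(-72\right) = \left(17 + \frac{94}{49}\right) \left(-72\right) = \frac{927}{49} \left(-72\right) = - \frac{66744}{49} \approx -1362.1$)
$I + d{\left(K \right)} = - \frac{66744}{49} + 130 = - \frac{60374}{49}$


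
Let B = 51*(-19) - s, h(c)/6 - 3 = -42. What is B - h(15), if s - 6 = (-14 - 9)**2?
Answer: -1270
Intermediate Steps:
s = 535 (s = 6 + (-14 - 9)**2 = 6 + (-23)**2 = 6 + 529 = 535)
h(c) = -234 (h(c) = 18 + 6*(-42) = 18 - 252 = -234)
B = -1504 (B = 51*(-19) - 1*535 = -969 - 535 = -1504)
B - h(15) = -1504 - 1*(-234) = -1504 + 234 = -1270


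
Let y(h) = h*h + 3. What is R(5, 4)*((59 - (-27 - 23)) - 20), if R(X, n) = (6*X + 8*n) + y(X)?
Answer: 8010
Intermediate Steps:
y(h) = 3 + h² (y(h) = h² + 3 = 3 + h²)
R(X, n) = 3 + X² + 6*X + 8*n (R(X, n) = (6*X + 8*n) + (3 + X²) = 3 + X² + 6*X + 8*n)
R(5, 4)*((59 - (-27 - 23)) - 20) = (3 + 5² + 6*5 + 8*4)*((59 - (-27 - 23)) - 20) = (3 + 25 + 30 + 32)*((59 - 1*(-50)) - 20) = 90*((59 + 50) - 20) = 90*(109 - 20) = 90*89 = 8010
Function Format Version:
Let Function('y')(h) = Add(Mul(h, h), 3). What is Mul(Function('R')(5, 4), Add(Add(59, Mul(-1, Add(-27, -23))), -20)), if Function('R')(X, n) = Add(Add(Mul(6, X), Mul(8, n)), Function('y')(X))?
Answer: 8010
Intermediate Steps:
Function('y')(h) = Add(3, Pow(h, 2)) (Function('y')(h) = Add(Pow(h, 2), 3) = Add(3, Pow(h, 2)))
Function('R')(X, n) = Add(3, Pow(X, 2), Mul(6, X), Mul(8, n)) (Function('R')(X, n) = Add(Add(Mul(6, X), Mul(8, n)), Add(3, Pow(X, 2))) = Add(3, Pow(X, 2), Mul(6, X), Mul(8, n)))
Mul(Function('R')(5, 4), Add(Add(59, Mul(-1, Add(-27, -23))), -20)) = Mul(Add(3, Pow(5, 2), Mul(6, 5), Mul(8, 4)), Add(Add(59, Mul(-1, Add(-27, -23))), -20)) = Mul(Add(3, 25, 30, 32), Add(Add(59, Mul(-1, -50)), -20)) = Mul(90, Add(Add(59, 50), -20)) = Mul(90, Add(109, -20)) = Mul(90, 89) = 8010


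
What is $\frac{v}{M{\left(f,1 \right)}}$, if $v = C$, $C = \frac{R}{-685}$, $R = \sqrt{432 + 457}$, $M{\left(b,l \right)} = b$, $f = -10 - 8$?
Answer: $\frac{\sqrt{889}}{12330} \approx 0.0024182$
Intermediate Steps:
$f = -18$
$R = \sqrt{889} \approx 29.816$
$C = - \frac{\sqrt{889}}{685}$ ($C = \frac{\sqrt{889}}{-685} = \sqrt{889} \left(- \frac{1}{685}\right) = - \frac{\sqrt{889}}{685} \approx -0.043527$)
$v = - \frac{\sqrt{889}}{685} \approx -0.043527$
$\frac{v}{M{\left(f,1 \right)}} = \frac{\left(- \frac{1}{685}\right) \sqrt{889}}{-18} = - \frac{\sqrt{889}}{685} \left(- \frac{1}{18}\right) = \frac{\sqrt{889}}{12330}$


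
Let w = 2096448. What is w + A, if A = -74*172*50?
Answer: 1460048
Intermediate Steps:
A = -636400 (A = -12728*50 = -636400)
w + A = 2096448 - 636400 = 1460048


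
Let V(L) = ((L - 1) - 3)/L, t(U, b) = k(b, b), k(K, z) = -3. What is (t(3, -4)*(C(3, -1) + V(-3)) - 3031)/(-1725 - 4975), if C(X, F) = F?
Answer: 607/1340 ≈ 0.45298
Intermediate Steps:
t(U, b) = -3
V(L) = (-4 + L)/L (V(L) = ((-1 + L) - 3)/L = (-4 + L)/L)
(t(3, -4)*(C(3, -1) + V(-3)) - 3031)/(-1725 - 4975) = (-3*(-1 + (-4 - 3)/(-3)) - 3031)/(-1725 - 4975) = (-3*(-1 - 1/3*(-7)) - 3031)/(-6700) = (-3*(-1 + 7/3) - 3031)*(-1/6700) = (-3*4/3 - 3031)*(-1/6700) = (-4 - 3031)*(-1/6700) = -3035*(-1/6700) = 607/1340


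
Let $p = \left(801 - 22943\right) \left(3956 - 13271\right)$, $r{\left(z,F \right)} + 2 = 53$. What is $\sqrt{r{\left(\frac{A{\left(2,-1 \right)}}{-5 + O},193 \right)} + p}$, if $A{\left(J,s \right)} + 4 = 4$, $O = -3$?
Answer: $\sqrt{206252781} \approx 14362.0$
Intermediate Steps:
$A{\left(J,s \right)} = 0$ ($A{\left(J,s \right)} = -4 + 4 = 0$)
$r{\left(z,F \right)} = 51$ ($r{\left(z,F \right)} = -2 + 53 = 51$)
$p = 206252730$ ($p = \left(-22142\right) \left(-9315\right) = 206252730$)
$\sqrt{r{\left(\frac{A{\left(2,-1 \right)}}{-5 + O},193 \right)} + p} = \sqrt{51 + 206252730} = \sqrt{206252781}$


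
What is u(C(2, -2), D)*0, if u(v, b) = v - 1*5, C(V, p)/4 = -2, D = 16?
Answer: 0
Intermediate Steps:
C(V, p) = -8 (C(V, p) = 4*(-2) = -8)
u(v, b) = -5 + v (u(v, b) = v - 5 = -5 + v)
u(C(2, -2), D)*0 = (-5 - 8)*0 = -13*0 = 0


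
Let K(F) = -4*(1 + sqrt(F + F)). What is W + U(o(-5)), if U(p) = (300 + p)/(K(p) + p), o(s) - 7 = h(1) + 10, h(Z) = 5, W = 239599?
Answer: 22760456/95 - 644*sqrt(11)/95 ≈ 2.3956e+5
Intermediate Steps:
K(F) = -4 - 4*sqrt(2)*sqrt(F) (K(F) = -4*(1 + sqrt(2*F)) = -4*(1 + sqrt(2)*sqrt(F)) = -4 - 4*sqrt(2)*sqrt(F))
o(s) = 22 (o(s) = 7 + (5 + 10) = 7 + 15 = 22)
U(p) = (300 + p)/(-4 + p - 4*sqrt(2)*sqrt(p)) (U(p) = (300 + p)/((-4 - 4*sqrt(2)*sqrt(p)) + p) = (300 + p)/(-4 + p - 4*sqrt(2)*sqrt(p)))
W + U(o(-5)) = 239599 + (300 + 22)/(-4 + 22 - 4*sqrt(2)*sqrt(22)) = 239599 + 322/(-4 + 22 - 8*sqrt(11)) = 239599 + 322/(18 - 8*sqrt(11))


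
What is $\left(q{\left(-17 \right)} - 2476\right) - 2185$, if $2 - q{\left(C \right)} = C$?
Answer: $-4642$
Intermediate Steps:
$q{\left(C \right)} = 2 - C$
$\left(q{\left(-17 \right)} - 2476\right) - 2185 = \left(\left(2 - -17\right) - 2476\right) - 2185 = \left(\left(2 + 17\right) - 2476\right) - 2185 = \left(19 - 2476\right) - 2185 = -2457 - 2185 = -4642$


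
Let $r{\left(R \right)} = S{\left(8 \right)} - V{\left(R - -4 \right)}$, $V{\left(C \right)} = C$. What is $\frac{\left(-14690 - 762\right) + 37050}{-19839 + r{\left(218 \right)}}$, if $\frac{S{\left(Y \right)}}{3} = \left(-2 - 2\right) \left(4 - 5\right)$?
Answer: $- \frac{21598}{20049} \approx -1.0773$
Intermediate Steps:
$S{\left(Y \right)} = 12$ ($S{\left(Y \right)} = 3 \left(-2 - 2\right) \left(4 - 5\right) = 3 \left(\left(-4\right) \left(-1\right)\right) = 3 \cdot 4 = 12$)
$r{\left(R \right)} = 8 - R$ ($r{\left(R \right)} = 12 - \left(R - -4\right) = 12 - \left(R + 4\right) = 12 - \left(4 + R\right) = 8 - R$)
$\frac{\left(-14690 - 762\right) + 37050}{-19839 + r{\left(218 \right)}} = \frac{\left(-14690 - 762\right) + 37050}{-19839 + \left(8 - 218\right)} = \frac{-15452 + 37050}{-19839 + \left(8 - 218\right)} = \frac{21598}{-19839 - 210} = \frac{21598}{-20049} = 21598 \left(- \frac{1}{20049}\right) = - \frac{21598}{20049}$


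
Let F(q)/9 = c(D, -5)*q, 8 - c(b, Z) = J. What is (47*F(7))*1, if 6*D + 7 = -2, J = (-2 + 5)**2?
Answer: -2961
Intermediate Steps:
J = 9 (J = 3**2 = 9)
D = -3/2 (D = -7/6 + (1/6)*(-2) = -7/6 - 1/3 = -3/2 ≈ -1.5000)
c(b, Z) = -1 (c(b, Z) = 8 - 1*9 = 8 - 9 = -1)
F(q) = -9*q (F(q) = 9*(-q) = -9*q)
(47*F(7))*1 = (47*(-9*7))*1 = (47*(-63))*1 = -2961*1 = -2961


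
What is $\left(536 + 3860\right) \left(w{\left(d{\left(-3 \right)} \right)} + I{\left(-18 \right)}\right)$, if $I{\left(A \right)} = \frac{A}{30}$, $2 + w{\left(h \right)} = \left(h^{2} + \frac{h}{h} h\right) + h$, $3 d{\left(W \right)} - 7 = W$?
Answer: $\frac{364868}{45} \approx 8108.2$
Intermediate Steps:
$d{\left(W \right)} = \frac{7}{3} + \frac{W}{3}$
$w{\left(h \right)} = -2 + h^{2} + 2 h$ ($w{\left(h \right)} = -2 + \left(\left(h^{2} + \frac{h}{h} h\right) + h\right) = -2 + \left(\left(h^{2} + 1 h\right) + h\right) = -2 + \left(\left(h^{2} + h\right) + h\right) = -2 + \left(\left(h + h^{2}\right) + h\right) = -2 + \left(h^{2} + 2 h\right) = -2 + h^{2} + 2 h$)
$I{\left(A \right)} = \frac{A}{30}$ ($I{\left(A \right)} = A \frac{1}{30} = \frac{A}{30}$)
$\left(536 + 3860\right) \left(w{\left(d{\left(-3 \right)} \right)} + I{\left(-18 \right)}\right) = \left(536 + 3860\right) \left(\left(-2 + \left(\frac{7}{3} + \frac{1}{3} \left(-3\right)\right)^{2} + 2 \left(\frac{7}{3} + \frac{1}{3} \left(-3\right)\right)\right) + \frac{1}{30} \left(-18\right)\right) = 4396 \left(\left(-2 + \left(\frac{7}{3} - 1\right)^{2} + 2 \left(\frac{7}{3} - 1\right)\right) - \frac{3}{5}\right) = 4396 \left(\left(-2 + \left(\frac{4}{3}\right)^{2} + 2 \cdot \frac{4}{3}\right) - \frac{3}{5}\right) = 4396 \left(\left(-2 + \frac{16}{9} + \frac{8}{3}\right) - \frac{3}{5}\right) = 4396 \left(\frac{22}{9} - \frac{3}{5}\right) = 4396 \cdot \frac{83}{45} = \frac{364868}{45}$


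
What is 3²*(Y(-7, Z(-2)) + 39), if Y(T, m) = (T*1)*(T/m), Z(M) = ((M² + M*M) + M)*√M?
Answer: 351 - 147*I*√2/4 ≈ 351.0 - 51.972*I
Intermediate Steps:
Z(M) = √M*(M + 2*M²) (Z(M) = ((M² + M²) + M)*√M = (2*M² + M)*√M = (M + 2*M²)*√M = √M*(M + 2*M²))
Y(T, m) = T²/m (Y(T, m) = T*(T/m) = T²/m)
3²*(Y(-7, Z(-2)) + 39) = 3²*((-7)²/(((-2)^(3/2)*(1 + 2*(-2)))) + 39) = 9*(49/(((-2*I*√2)*(1 - 4))) + 39) = 9*(49/((-2*I*√2*(-3))) + 39) = 9*(49/((6*I*√2)) + 39) = 9*(49*(-I*√2/12) + 39) = 9*(-49*I*√2/12 + 39) = 9*(39 - 49*I*√2/12) = 351 - 147*I*√2/4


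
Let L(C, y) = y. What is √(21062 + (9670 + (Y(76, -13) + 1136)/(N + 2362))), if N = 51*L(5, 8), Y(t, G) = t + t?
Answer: 4*√3684486415/1385 ≈ 175.31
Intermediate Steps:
Y(t, G) = 2*t
N = 408 (N = 51*8 = 408)
√(21062 + (9670 + (Y(76, -13) + 1136)/(N + 2362))) = √(21062 + (9670 + (2*76 + 1136)/(408 + 2362))) = √(21062 + (9670 + (152 + 1136)/2770)) = √(21062 + (9670 + 1288*(1/2770))) = √(21062 + (9670 + 644/1385)) = √(21062 + 13393594/1385) = √(42564464/1385) = 4*√3684486415/1385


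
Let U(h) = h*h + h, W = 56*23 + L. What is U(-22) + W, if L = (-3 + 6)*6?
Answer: 1768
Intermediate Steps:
L = 18 (L = 3*6 = 18)
W = 1306 (W = 56*23 + 18 = 1288 + 18 = 1306)
U(h) = h + h**2 (U(h) = h**2 + h = h + h**2)
U(-22) + W = -22*(1 - 22) + 1306 = -22*(-21) + 1306 = 462 + 1306 = 1768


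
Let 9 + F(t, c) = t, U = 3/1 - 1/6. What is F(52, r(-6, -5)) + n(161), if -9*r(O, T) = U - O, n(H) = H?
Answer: 204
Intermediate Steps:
U = 17/6 (U = 3*1 - 1*1/6 = 3 - 1/6 = 17/6 ≈ 2.8333)
r(O, T) = -17/54 + O/9 (r(O, T) = -(17/6 - O)/9 = -17/54 + O/9)
F(t, c) = -9 + t
F(52, r(-6, -5)) + n(161) = (-9 + 52) + 161 = 43 + 161 = 204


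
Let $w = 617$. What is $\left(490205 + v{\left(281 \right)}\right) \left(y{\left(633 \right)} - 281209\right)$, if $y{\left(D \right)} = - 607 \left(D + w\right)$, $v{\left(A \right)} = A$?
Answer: $-510085330074$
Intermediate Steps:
$y{\left(D \right)} = -374519 - 607 D$ ($y{\left(D \right)} = - 607 \left(D + 617\right) = - 607 \left(617 + D\right) = -374519 - 607 D$)
$\left(490205 + v{\left(281 \right)}\right) \left(y{\left(633 \right)} - 281209\right) = \left(490205 + 281\right) \left(\left(-374519 - 384231\right) - 281209\right) = 490486 \left(\left(-374519 - 384231\right) - 281209\right) = 490486 \left(-758750 - 281209\right) = 490486 \left(-1039959\right) = -510085330074$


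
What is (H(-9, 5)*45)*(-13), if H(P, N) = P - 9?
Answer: 10530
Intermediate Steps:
H(P, N) = -9 + P
(H(-9, 5)*45)*(-13) = ((-9 - 9)*45)*(-13) = -18*45*(-13) = -810*(-13) = 10530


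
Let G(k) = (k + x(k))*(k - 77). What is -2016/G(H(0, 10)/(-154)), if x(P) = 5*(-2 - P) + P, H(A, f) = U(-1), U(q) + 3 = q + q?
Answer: -5312384/2047935 ≈ -2.5940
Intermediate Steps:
U(q) = -3 + 2*q (U(q) = -3 + (q + q) = -3 + 2*q)
H(A, f) = -5 (H(A, f) = -3 + 2*(-1) = -3 - 2 = -5)
x(P) = -10 - 4*P (x(P) = (-10 - 5*P) + P = -10 - 4*P)
G(k) = (-77 + k)*(-10 - 3*k) (G(k) = (k + (-10 - 4*k))*(k - 77) = (-10 - 3*k)*(-77 + k) = (-77 + k)*(-10 - 3*k))
-2016/G(H(0, 10)/(-154)) = -2016/(770 - 3*(-5/(-154))² + 221*(-5/(-154))) = -2016/(770 - 3*(-5*(-1/154))² + 221*(-5*(-1/154))) = -2016/(770 - 3*(5/154)² + 221*(5/154)) = -2016/(770 - 3*25/23716 + 1105/154) = -2016/(770 - 75/23716 + 1105/154) = -2016/18431415/23716 = -2016*23716/18431415 = -5312384/2047935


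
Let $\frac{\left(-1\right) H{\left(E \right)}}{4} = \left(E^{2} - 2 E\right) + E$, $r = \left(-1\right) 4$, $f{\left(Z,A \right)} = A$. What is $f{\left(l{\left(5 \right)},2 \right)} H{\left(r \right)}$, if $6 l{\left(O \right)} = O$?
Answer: $-160$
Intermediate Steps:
$l{\left(O \right)} = \frac{O}{6}$
$r = -4$
$H{\left(E \right)} = - 4 E^{2} + 4 E$ ($H{\left(E \right)} = - 4 \left(\left(E^{2} - 2 E\right) + E\right) = - 4 \left(E^{2} - E\right) = - 4 E^{2} + 4 E$)
$f{\left(l{\left(5 \right)},2 \right)} H{\left(r \right)} = 2 \cdot 4 \left(-4\right) \left(1 - -4\right) = 2 \cdot 4 \left(-4\right) \left(1 + 4\right) = 2 \cdot 4 \left(-4\right) 5 = 2 \left(-80\right) = -160$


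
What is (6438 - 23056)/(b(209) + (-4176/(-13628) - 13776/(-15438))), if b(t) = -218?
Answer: 72838447199/950262657 ≈ 76.651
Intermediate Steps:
(6438 - 23056)/(b(209) + (-4176/(-13628) - 13776/(-15438))) = (6438 - 23056)/(-218 + (-4176/(-13628) - 13776/(-15438))) = -16618/(-218 + (-4176*(-1/13628) - 13776*(-1/15438))) = -16618/(-218 + (1044/3407 + 2296/2573)) = -16618/(-218 + 10508684/8766211) = -16618/(-1900525314/8766211) = -16618*(-8766211/1900525314) = 72838447199/950262657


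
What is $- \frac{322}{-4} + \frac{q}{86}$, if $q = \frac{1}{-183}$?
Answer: $\frac{633454}{7869} \approx 80.5$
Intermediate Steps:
$q = - \frac{1}{183} \approx -0.0054645$
$- \frac{322}{-4} + \frac{q}{86} = - \frac{322}{-4} - \frac{1}{183 \cdot 86} = \left(-322\right) \left(- \frac{1}{4}\right) - \frac{1}{15738} = \frac{161}{2} - \frac{1}{15738} = \frac{633454}{7869}$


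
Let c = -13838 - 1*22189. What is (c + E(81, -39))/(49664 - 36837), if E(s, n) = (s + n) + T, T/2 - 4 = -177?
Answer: -36331/12827 ≈ -2.8324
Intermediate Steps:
c = -36027 (c = -13838 - 22189 = -36027)
T = -346 (T = 8 + 2*(-177) = 8 - 354 = -346)
E(s, n) = -346 + n + s (E(s, n) = (s + n) - 346 = (n + s) - 346 = -346 + n + s)
(c + E(81, -39))/(49664 - 36837) = (-36027 + (-346 - 39 + 81))/(49664 - 36837) = (-36027 - 304)/12827 = -36331*1/12827 = -36331/12827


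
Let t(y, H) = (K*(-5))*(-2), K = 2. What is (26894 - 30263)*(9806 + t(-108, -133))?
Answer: -33103794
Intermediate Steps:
t(y, H) = 20 (t(y, H) = (2*(-5))*(-2) = -10*(-2) = 20)
(26894 - 30263)*(9806 + t(-108, -133)) = (26894 - 30263)*(9806 + 20) = -3369*9826 = -33103794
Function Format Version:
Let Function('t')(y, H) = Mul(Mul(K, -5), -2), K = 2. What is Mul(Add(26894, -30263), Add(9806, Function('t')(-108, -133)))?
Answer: -33103794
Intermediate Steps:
Function('t')(y, H) = 20 (Function('t')(y, H) = Mul(Mul(2, -5), -2) = Mul(-10, -2) = 20)
Mul(Add(26894, -30263), Add(9806, Function('t')(-108, -133))) = Mul(Add(26894, -30263), Add(9806, 20)) = Mul(-3369, 9826) = -33103794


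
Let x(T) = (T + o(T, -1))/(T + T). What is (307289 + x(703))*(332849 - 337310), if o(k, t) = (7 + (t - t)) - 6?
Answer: -963685379259/703 ≈ -1.3708e+9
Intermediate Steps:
o(k, t) = 1 (o(k, t) = (7 + 0) - 6 = 7 - 6 = 1)
x(T) = (1 + T)/(2*T) (x(T) = (T + 1)/(T + T) = (1 + T)/((2*T)) = (1 + T)*(1/(2*T)) = (1 + T)/(2*T))
(307289 + x(703))*(332849 - 337310) = (307289 + (1/2)*(1 + 703)/703)*(332849 - 337310) = (307289 + (1/2)*(1/703)*704)*(-4461) = (307289 + 352/703)*(-4461) = (216024519/703)*(-4461) = -963685379259/703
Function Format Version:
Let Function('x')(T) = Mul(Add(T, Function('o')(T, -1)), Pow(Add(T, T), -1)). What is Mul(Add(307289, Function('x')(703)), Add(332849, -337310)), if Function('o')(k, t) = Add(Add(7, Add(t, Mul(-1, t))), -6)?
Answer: Rational(-963685379259, 703) ≈ -1.3708e+9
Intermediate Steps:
Function('o')(k, t) = 1 (Function('o')(k, t) = Add(Add(7, 0), -6) = Add(7, -6) = 1)
Function('x')(T) = Mul(Rational(1, 2), Pow(T, -1), Add(1, T)) (Function('x')(T) = Mul(Add(T, 1), Pow(Add(T, T), -1)) = Mul(Add(1, T), Pow(Mul(2, T), -1)) = Mul(Add(1, T), Mul(Rational(1, 2), Pow(T, -1))) = Mul(Rational(1, 2), Pow(T, -1), Add(1, T)))
Mul(Add(307289, Function('x')(703)), Add(332849, -337310)) = Mul(Add(307289, Mul(Rational(1, 2), Pow(703, -1), Add(1, 703))), Add(332849, -337310)) = Mul(Add(307289, Mul(Rational(1, 2), Rational(1, 703), 704)), -4461) = Mul(Add(307289, Rational(352, 703)), -4461) = Mul(Rational(216024519, 703), -4461) = Rational(-963685379259, 703)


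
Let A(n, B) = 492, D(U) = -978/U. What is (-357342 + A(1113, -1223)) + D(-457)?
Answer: -163079472/457 ≈ -3.5685e+5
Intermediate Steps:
(-357342 + A(1113, -1223)) + D(-457) = (-357342 + 492) - 978/(-457) = -356850 - 978*(-1/457) = -356850 + 978/457 = -163079472/457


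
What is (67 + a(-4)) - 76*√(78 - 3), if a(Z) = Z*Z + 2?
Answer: 85 - 380*√3 ≈ -573.18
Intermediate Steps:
a(Z) = 2 + Z² (a(Z) = Z² + 2 = 2 + Z²)
(67 + a(-4)) - 76*√(78 - 3) = (67 + (2 + (-4)²)) - 76*√(78 - 3) = (67 + (2 + 16)) - 380*√3 = (67 + 18) - 380*√3 = 85 - 380*√3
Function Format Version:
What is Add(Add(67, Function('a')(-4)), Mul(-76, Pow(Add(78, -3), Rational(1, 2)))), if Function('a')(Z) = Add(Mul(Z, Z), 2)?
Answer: Add(85, Mul(-380, Pow(3, Rational(1, 2)))) ≈ -573.18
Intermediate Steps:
Function('a')(Z) = Add(2, Pow(Z, 2)) (Function('a')(Z) = Add(Pow(Z, 2), 2) = Add(2, Pow(Z, 2)))
Add(Add(67, Function('a')(-4)), Mul(-76, Pow(Add(78, -3), Rational(1, 2)))) = Add(Add(67, Add(2, Pow(-4, 2))), Mul(-76, Pow(Add(78, -3), Rational(1, 2)))) = Add(Add(67, Add(2, 16)), Mul(-76, Pow(75, Rational(1, 2)))) = Add(Add(67, 18), Mul(-76, Mul(5, Pow(3, Rational(1, 2))))) = Add(85, Mul(-380, Pow(3, Rational(1, 2))))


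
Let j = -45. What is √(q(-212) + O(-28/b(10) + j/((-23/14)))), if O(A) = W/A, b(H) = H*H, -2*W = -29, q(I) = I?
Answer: I*√205558455858/31178 ≈ 14.542*I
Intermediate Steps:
W = 29/2 (W = -½*(-29) = 29/2 ≈ 14.500)
b(H) = H²
O(A) = 29/(2*A)
√(q(-212) + O(-28/b(10) + j/((-23/14)))) = √(-212 + 29/(2*(-28/(10²) - 45/((-23/14))))) = √(-212 + 29/(2*(-28/100 - 45/((-23*1/14))))) = √(-212 + 29/(2*(-28*1/100 - 45/(-23/14)))) = √(-212 + 29/(2*(-7/25 - 45*(-14/23)))) = √(-212 + 29/(2*(-7/25 + 630/23))) = √(-212 + 29/(2*(15589/575))) = √(-212 + (29/2)*(575/15589)) = √(-212 + 16675/31178) = √(-6593061/31178) = I*√205558455858/31178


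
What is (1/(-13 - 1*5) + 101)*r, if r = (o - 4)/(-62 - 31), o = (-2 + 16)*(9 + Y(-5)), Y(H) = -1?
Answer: -3634/31 ≈ -117.23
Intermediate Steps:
o = 112 (o = (-2 + 16)*(9 - 1) = 14*8 = 112)
r = -36/31 (r = (112 - 4)/(-62 - 31) = 108/(-93) = 108*(-1/93) = -36/31 ≈ -1.1613)
(1/(-13 - 1*5) + 101)*r = (1/(-13 - 1*5) + 101)*(-36/31) = (1/(-13 - 5) + 101)*(-36/31) = (1/(-18) + 101)*(-36/31) = (-1/18 + 101)*(-36/31) = (1817/18)*(-36/31) = -3634/31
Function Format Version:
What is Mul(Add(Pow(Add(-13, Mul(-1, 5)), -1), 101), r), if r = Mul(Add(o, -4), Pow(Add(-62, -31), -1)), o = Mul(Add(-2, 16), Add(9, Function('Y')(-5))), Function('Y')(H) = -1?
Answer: Rational(-3634, 31) ≈ -117.23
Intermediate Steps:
o = 112 (o = Mul(Add(-2, 16), Add(9, -1)) = Mul(14, 8) = 112)
r = Rational(-36, 31) (r = Mul(Add(112, -4), Pow(Add(-62, -31), -1)) = Mul(108, Pow(-93, -1)) = Mul(108, Rational(-1, 93)) = Rational(-36, 31) ≈ -1.1613)
Mul(Add(Pow(Add(-13, Mul(-1, 5)), -1), 101), r) = Mul(Add(Pow(Add(-13, Mul(-1, 5)), -1), 101), Rational(-36, 31)) = Mul(Add(Pow(Add(-13, -5), -1), 101), Rational(-36, 31)) = Mul(Add(Pow(-18, -1), 101), Rational(-36, 31)) = Mul(Add(Rational(-1, 18), 101), Rational(-36, 31)) = Mul(Rational(1817, 18), Rational(-36, 31)) = Rational(-3634, 31)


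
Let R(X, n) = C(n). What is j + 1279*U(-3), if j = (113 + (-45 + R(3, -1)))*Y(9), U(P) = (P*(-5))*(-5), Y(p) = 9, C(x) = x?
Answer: -95322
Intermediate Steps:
R(X, n) = n
U(P) = 25*P (U(P) = -5*P*(-5) = 25*P)
j = 603 (j = (113 + (-45 - 1))*9 = (113 - 46)*9 = 67*9 = 603)
j + 1279*U(-3) = 603 + 1279*(25*(-3)) = 603 + 1279*(-75) = 603 - 95925 = -95322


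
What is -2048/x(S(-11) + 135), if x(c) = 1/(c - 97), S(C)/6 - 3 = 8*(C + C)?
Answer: 2048000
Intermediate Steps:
S(C) = 18 + 96*C (S(C) = 18 + 6*(8*(C + C)) = 18 + 6*(8*(2*C)) = 18 + 6*(16*C) = 18 + 96*C)
x(c) = 1/(-97 + c)
-2048/x(S(-11) + 135) = -(77824 + 2048*(18 + 96*(-11))) = -(77824 + 2048*(18 - 1056)) = -2048/(1/(-97 + (-1038 + 135))) = -2048/(1/(-97 - 903)) = -2048/(1/(-1000)) = -2048/(-1/1000) = -2048*(-1000) = 2048000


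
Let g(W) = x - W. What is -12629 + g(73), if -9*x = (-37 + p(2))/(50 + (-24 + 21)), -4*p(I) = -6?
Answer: -10745821/846 ≈ -12702.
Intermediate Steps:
p(I) = 3/2 (p(I) = -1/4*(-6) = 3/2)
x = 71/846 (x = -(-37 + 3/2)/(9*(50 + (-24 + 21))) = -(-71)/(18*(50 - 3)) = -(-71)/(18*47) = -1/9*(-71/94) = 71/846 ≈ 0.083924)
g(W) = 71/846 - W
-12629 + g(73) = -12629 + (71/846 - 1*73) = -12629 + (71/846 - 73) = -12629 - 61687/846 = -10745821/846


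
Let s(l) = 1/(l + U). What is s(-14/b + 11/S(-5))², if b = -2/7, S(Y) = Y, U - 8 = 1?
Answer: 25/77841 ≈ 0.00032117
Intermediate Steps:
U = 9 (U = 8 + 1 = 9)
b = -2/7 (b = -2*⅐ = -2/7 ≈ -0.28571)
s(l) = 1/(9 + l) (s(l) = 1/(l + 9) = 1/(9 + l))
s(-14/b + 11/S(-5))² = (1/(9 + (-14/(-2/7) + 11/(-5))))² = (1/(9 + (-14*(-7/2) + 11*(-⅕))))² = (1/(9 + (49 - 11/5)))² = (1/(9 + 234/5))² = (1/(279/5))² = (5/279)² = 25/77841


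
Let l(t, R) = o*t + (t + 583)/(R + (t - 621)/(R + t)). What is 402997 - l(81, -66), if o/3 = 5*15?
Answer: 19623704/51 ≈ 3.8478e+5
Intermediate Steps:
o = 225 (o = 3*(5*15) = 3*75 = 225)
l(t, R) = 225*t + (583 + t)/(R + (-621 + t)/(R + t)) (l(t, R) = 225*t + (t + 583)/(R + (t - 621)/(R + t)) = 225*t + (583 + t)/(R + (-621 + t)/(R + t)))
402997 - l(81, -66) = 402997 - (-139142*81 + 226*81² + 583*(-66) - 66*81 + 225*(-66)*81² + 225*81*(-66)²)/(-621 + 81 + (-66)² - 66*81) = 402997 - (-11270502 + 226*6561 - 38478 - 5346 + 225*(-66)*6561 + 225*81*4356)/(-621 + 81 + 4356 - 5346) = 402997 - (-11270502 + 1482786 - 38478 - 5346 - 97430850 + 79388100)/(-1530) = 402997 - (-1)*(-27874290)/1530 = 402997 - 1*929143/51 = 402997 - 929143/51 = 19623704/51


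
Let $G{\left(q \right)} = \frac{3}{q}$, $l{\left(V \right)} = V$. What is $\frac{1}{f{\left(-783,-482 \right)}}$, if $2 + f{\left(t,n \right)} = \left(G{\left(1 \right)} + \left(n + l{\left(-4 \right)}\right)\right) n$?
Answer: $\frac{1}{232804} \approx 4.2955 \cdot 10^{-6}$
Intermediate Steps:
$f{\left(t,n \right)} = -2 + n \left(-1 + n\right)$ ($f{\left(t,n \right)} = -2 + \left(\frac{3}{1} + \left(n - 4\right)\right) n = -2 + \left(3 \cdot 1 + \left(-4 + n\right)\right) n = -2 + \left(3 + \left(-4 + n\right)\right) n = -2 + \left(-1 + n\right) n = -2 + n \left(-1 + n\right)$)
$\frac{1}{f{\left(-783,-482 \right)}} = \frac{1}{-2 + \left(-482\right)^{2} - -482} = \frac{1}{-2 + 232324 + 482} = \frac{1}{232804}$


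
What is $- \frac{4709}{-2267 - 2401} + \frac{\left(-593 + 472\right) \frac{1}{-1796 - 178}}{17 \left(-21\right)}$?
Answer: $\frac{552992039}{548270604} \approx 1.0086$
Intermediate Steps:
$- \frac{4709}{-2267 - 2401} + \frac{\left(-593 + 472\right) \frac{1}{-1796 - 178}}{17 \left(-21\right)} = - \frac{4709}{-4668} + \frac{\left(-121\right) \frac{1}{-1974}}{-357} = \left(-4709\right) \left(- \frac{1}{4668}\right) + \left(-121\right) \left(- \frac{1}{1974}\right) \left(- \frac{1}{357}\right) = \frac{4709}{4668} + \frac{121}{1974} \left(- \frac{1}{357}\right) = \frac{4709}{4668} - \frac{121}{704718} = \frac{552992039}{548270604}$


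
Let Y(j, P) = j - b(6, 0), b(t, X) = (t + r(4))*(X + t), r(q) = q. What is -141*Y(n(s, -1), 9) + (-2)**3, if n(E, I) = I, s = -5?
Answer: 8593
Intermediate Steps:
b(t, X) = (4 + t)*(X + t) (b(t, X) = (t + 4)*(X + t) = (4 + t)*(X + t))
Y(j, P) = -60 + j (Y(j, P) = j - (6**2 + 4*0 + 4*6 + 0*6) = j - (36 + 0 + 24 + 0) = j - 1*60 = j - 60 = -60 + j)
-141*Y(n(s, -1), 9) + (-2)**3 = -141*(-60 - 1) + (-2)**3 = -141*(-61) - 8 = 8601 - 8 = 8593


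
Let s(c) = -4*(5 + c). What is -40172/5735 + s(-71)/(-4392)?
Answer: -7414561/1049505 ≈ -7.0648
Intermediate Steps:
s(c) = -20 - 4*c
-40172/5735 + s(-71)/(-4392) = -40172/5735 + (-20 - 4*(-71))/(-4392) = -40172*1/5735 + (-20 + 284)*(-1/4392) = -40172/5735 + 264*(-1/4392) = -40172/5735 - 11/183 = -7414561/1049505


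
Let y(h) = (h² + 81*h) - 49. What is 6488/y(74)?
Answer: 6488/11421 ≈ 0.56808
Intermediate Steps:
y(h) = -49 + h² + 81*h
6488/y(74) = 6488/(-49 + 74² + 81*74) = 6488/(-49 + 5476 + 5994) = 6488/11421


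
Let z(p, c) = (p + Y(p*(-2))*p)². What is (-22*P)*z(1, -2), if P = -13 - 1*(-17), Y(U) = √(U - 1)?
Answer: 176 - 176*I*√3 ≈ 176.0 - 304.84*I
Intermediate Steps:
Y(U) = √(-1 + U)
P = 4 (P = -13 + 17 = 4)
z(p, c) = (p + p*√(-1 - 2*p))² (z(p, c) = (p + √(-1 + p*(-2))*p)² = (p + √(-1 - 2*p)*p)² = (p + p*√(-1 - 2*p))²)
(-22*P)*z(1, -2) = (-22*4)*(1²*(1 + √(-1 - 2*1))²) = -88*(1 + √(-1 - 2))² = -88*(1 + √(-3))² = -88*(1 + I*√3)²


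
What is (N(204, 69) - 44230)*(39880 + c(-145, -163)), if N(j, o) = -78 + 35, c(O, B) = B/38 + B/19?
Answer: -67071425623/38 ≈ -1.7650e+9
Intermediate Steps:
c(O, B) = 3*B/38 (c(O, B) = B*(1/38) + B*(1/19) = B/38 + B/19 = 3*B/38)
N(j, o) = -43
(N(204, 69) - 44230)*(39880 + c(-145, -163)) = (-43 - 44230)*(39880 + (3/38)*(-163)) = -44273*(39880 - 489/38) = -44273*1514951/38 = -67071425623/38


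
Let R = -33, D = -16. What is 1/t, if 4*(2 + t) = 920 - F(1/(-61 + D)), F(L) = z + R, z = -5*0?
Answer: 4/945 ≈ 0.0042328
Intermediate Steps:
z = 0
F(L) = -33 (F(L) = 0 - 33 = -33)
t = 945/4 (t = -2 + (920 - 1*(-33))/4 = -2 + (920 + 33)/4 = -2 + (1/4)*953 = -2 + 953/4 = 945/4 ≈ 236.25)
1/t = 1/(945/4) = 4/945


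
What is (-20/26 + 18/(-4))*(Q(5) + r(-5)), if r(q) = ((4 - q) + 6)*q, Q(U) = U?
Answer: 4795/13 ≈ 368.85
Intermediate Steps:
r(q) = q*(10 - q) (r(q) = (10 - q)*q = q*(10 - q))
(-20/26 + 18/(-4))*(Q(5) + r(-5)) = (-20/26 + 18/(-4))*(5 - 5*(10 - 1*(-5))) = (-20*1/26 + 18*(-1/4))*(5 - 5*(10 + 5)) = (-10/13 - 9/2)*(5 - 5*15) = -137*(5 - 75)/26 = -137/26*(-70) = 4795/13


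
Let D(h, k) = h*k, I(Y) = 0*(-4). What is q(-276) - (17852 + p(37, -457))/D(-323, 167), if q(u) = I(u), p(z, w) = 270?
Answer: 1066/3173 ≈ 0.33596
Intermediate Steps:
I(Y) = 0
q(u) = 0
q(-276) - (17852 + p(37, -457))/D(-323, 167) = 0 - (17852 + 270)/((-323*167)) = 0 - 18122/(-53941) = 0 - 18122*(-1)/53941 = 0 - 1*(-1066/3173) = 0 + 1066/3173 = 1066/3173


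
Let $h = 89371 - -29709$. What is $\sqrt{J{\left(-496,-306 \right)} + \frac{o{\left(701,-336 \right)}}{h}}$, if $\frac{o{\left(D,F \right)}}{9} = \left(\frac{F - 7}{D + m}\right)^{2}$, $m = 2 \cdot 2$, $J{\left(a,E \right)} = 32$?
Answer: $\frac{\sqrt{6264748001930730}}{13991900} \approx 5.6569$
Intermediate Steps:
$m = 4$
$o{\left(D,F \right)} = \frac{9 \left(-7 + F\right)^{2}}{\left(4 + D\right)^{2}}$ ($o{\left(D,F \right)} = 9 \left(\frac{F - 7}{D + 4}\right)^{2} = 9 \left(\frac{-7 + F}{4 + D}\right)^{2} = 9 \frac{\left(-7 + F\right)^{2}}{\left(4 + D\right)^{2}} = \frac{9 \left(-7 + F\right)^{2}}{\left(4 + D\right)^{2}}$)
$h = 119080$ ($h = 89371 + 29709 = 119080$)
$\sqrt{J{\left(-496,-306 \right)} + \frac{o{\left(701,-336 \right)}}{h}} = \sqrt{32 + \frac{9 \left(-7 - 336\right)^{2} \frac{1}{\left(4 + 701\right)^{2}}}{119080}} = \sqrt{32 + \frac{9 \left(-343\right)^{2}}{497025} \cdot \frac{1}{119080}} = \sqrt{32 + 9 \cdot 117649 \cdot \frac{1}{497025} \cdot \frac{1}{119080}} = \sqrt{32 + \frac{117649}{55225} \cdot \frac{1}{119080}} = \sqrt{32 + \frac{117649}{6576193000}} = \sqrt{\frac{210438293649}{6576193000}} = \frac{\sqrt{6264748001930730}}{13991900}$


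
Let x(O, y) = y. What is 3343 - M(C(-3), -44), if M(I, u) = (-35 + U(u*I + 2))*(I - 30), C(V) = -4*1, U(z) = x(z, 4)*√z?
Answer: 2153 + 136*√178 ≈ 3967.5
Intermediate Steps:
U(z) = 4*√z
C(V) = -4
M(I, u) = (-35 + 4*√(2 + I*u))*(-30 + I) (M(I, u) = (-35 + 4*√(u*I + 2))*(I - 30) = (-35 + 4*√(I*u + 2))*(-30 + I) = (-35 + 4*√(2 + I*u))*(-30 + I))
3343 - M(C(-3), -44) = 3343 - (1050 - 120*√(2 - 4*(-44)) - 35*(-4) + 4*(-4)*√(2 - 4*(-44))) = 3343 - (1050 - 120*√(2 + 176) + 140 + 4*(-4)*√(2 + 176)) = 3343 - (1050 - 120*√178 + 140 + 4*(-4)*√178) = 3343 - (1050 - 120*√178 + 140 - 16*√178) = 3343 - (1190 - 136*√178) = 3343 + (-1190 + 136*√178) = 2153 + 136*√178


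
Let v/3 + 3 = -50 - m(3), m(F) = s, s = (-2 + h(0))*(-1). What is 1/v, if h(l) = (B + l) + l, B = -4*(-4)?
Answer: -1/117 ≈ -0.0085470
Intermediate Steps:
B = 16
h(l) = 16 + 2*l (h(l) = (16 + l) + l = 16 + 2*l)
s = -14 (s = (-2 + (16 + 2*0))*(-1) = (-2 + (16 + 0))*(-1) = (-2 + 16)*(-1) = 14*(-1) = -14)
m(F) = -14
v = -117 (v = -9 + 3*(-50 - 1*(-14)) = -9 + 3*(-50 + 14) = -9 + 3*(-36) = -9 - 108 = -117)
1/v = 1/(-117) = -1/117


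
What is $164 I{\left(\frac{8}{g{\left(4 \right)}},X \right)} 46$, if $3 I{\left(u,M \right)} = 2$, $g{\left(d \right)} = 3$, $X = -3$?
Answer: $\frac{15088}{3} \approx 5029.3$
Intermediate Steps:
$I{\left(u,M \right)} = \frac{2}{3}$ ($I{\left(u,M \right)} = \frac{1}{3} \cdot 2 = \frac{2}{3}$)
$164 I{\left(\frac{8}{g{\left(4 \right)}},X \right)} 46 = 164 \cdot \frac{2}{3} \cdot 46 = \frac{328}{3} \cdot 46 = \frac{15088}{3}$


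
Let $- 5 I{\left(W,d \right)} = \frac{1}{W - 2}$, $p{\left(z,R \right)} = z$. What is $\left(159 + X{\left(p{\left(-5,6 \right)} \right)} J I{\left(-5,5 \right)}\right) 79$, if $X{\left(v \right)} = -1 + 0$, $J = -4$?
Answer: $\frac{439951}{35} \approx 12570.0$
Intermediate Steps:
$X{\left(v \right)} = -1$
$I{\left(W,d \right)} = - \frac{1}{5 \left(-2 + W\right)}$ ($I{\left(W,d \right)} = - \frac{1}{5 \left(W - 2\right)} = - \frac{1}{5 \left(-2 + W\right)}$)
$\left(159 + X{\left(p{\left(-5,6 \right)} \right)} J I{\left(-5,5 \right)}\right) 79 = \left(159 + \left(-1\right) \left(-4\right) \left(- \frac{1}{-10 + 5 \left(-5\right)}\right)\right) 79 = \left(159 + 4 \left(- \frac{1}{-10 - 25}\right)\right) 79 = \left(159 + 4 \left(- \frac{1}{-35}\right)\right) 79 = \left(159 + 4 \left(\left(-1\right) \left(- \frac{1}{35}\right)\right)\right) 79 = \left(159 + 4 \cdot \frac{1}{35}\right) 79 = \left(159 + \frac{4}{35}\right) 79 = \frac{5569}{35} \cdot 79 = \frac{439951}{35}$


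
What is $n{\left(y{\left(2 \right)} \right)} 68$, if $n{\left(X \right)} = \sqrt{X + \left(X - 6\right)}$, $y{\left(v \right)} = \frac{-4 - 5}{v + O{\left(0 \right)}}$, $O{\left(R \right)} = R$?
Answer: $68 i \sqrt{15} \approx 263.36 i$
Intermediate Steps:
$y{\left(v \right)} = - \frac{9}{v}$ ($y{\left(v \right)} = \frac{-4 - 5}{v + 0} = - \frac{9}{v}$)
$n{\left(X \right)} = \sqrt{-6 + 2 X}$ ($n{\left(X \right)} = \sqrt{X + \left(X - 6\right)} = \sqrt{X + \left(-6 + X\right)} = \sqrt{-6 + 2 X}$)
$n{\left(y{\left(2 \right)} \right)} 68 = \sqrt{-6 + 2 \left(- \frac{9}{2}\right)} 68 = \sqrt{-6 - 9} \cdot 68 = \sqrt{-15} \cdot 68 = i \sqrt{15} \cdot 68 = 68 i \sqrt{15}$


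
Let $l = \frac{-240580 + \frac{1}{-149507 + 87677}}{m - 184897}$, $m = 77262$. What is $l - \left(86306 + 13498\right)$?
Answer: $- \frac{664187935816799}{6655072050} \approx -99802.0$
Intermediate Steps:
$l = \frac{14875061401}{6655072050}$ ($l = \frac{-240580 + \frac{1}{-149507 + 87677}}{77262 - 184897} = \frac{-240580 + \frac{1}{-61830}}{-107635} = \left(-240580 - \frac{1}{61830}\right) \left(- \frac{1}{107635}\right) = \left(- \frac{14875061401}{61830}\right) \left(- \frac{1}{107635}\right) = \frac{14875061401}{6655072050} \approx 2.2351$)
$l - \left(86306 + 13498\right) = \frac{14875061401}{6655072050} - \left(86306 + 13498\right) = \frac{14875061401}{6655072050} - 99804 = - \frac{664187935816799}{6655072050}$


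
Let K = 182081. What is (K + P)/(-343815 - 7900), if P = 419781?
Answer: -601862/351715 ≈ -1.7112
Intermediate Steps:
(K + P)/(-343815 - 7900) = (182081 + 419781)/(-343815 - 7900) = 601862/(-351715) = 601862*(-1/351715) = -601862/351715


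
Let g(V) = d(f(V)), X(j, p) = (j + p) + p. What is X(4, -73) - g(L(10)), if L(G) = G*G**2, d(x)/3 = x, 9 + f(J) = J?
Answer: -3115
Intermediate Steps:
f(J) = -9 + J
X(j, p) = j + 2*p
d(x) = 3*x
L(G) = G**3
g(V) = -27 + 3*V (g(V) = 3*(-9 + V) = -27 + 3*V)
X(4, -73) - g(L(10)) = (4 + 2*(-73)) - (-27 + 3*10**3) = (4 - 146) - (-27 + 3*1000) = -142 - (-27 + 3000) = -142 - 1*2973 = -142 - 2973 = -3115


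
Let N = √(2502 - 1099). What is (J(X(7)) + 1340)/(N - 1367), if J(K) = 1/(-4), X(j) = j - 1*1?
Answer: -7325753/7469144 - 5359*√1403/7469144 ≈ -1.0077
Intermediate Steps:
N = √1403 ≈ 37.457
X(j) = -1 + j (X(j) = j - 1 = -1 + j)
J(K) = -¼
(J(X(7)) + 1340)/(N - 1367) = (-¼ + 1340)/(√1403 - 1367) = 5359/(4*(-1367 + √1403))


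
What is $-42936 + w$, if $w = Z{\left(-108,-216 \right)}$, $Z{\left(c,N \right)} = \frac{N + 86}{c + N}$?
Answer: $- \frac{6955567}{162} \approx -42936.0$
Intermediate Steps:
$Z{\left(c,N \right)} = \frac{86 + N}{N + c}$
$w = \frac{65}{162}$ ($w = \frac{86 - 216}{-216 - 108} = \frac{1}{-324} \left(-130\right) = \left(- \frac{1}{324}\right) \left(-130\right) = \frac{65}{162} \approx 0.40123$)
$-42936 + w = -42936 + \frac{65}{162} = - \frac{6955567}{162}$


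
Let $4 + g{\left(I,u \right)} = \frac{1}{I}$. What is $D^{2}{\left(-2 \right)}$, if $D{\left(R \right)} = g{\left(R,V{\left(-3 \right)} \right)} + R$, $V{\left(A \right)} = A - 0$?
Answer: $\frac{169}{4} \approx 42.25$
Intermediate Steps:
$V{\left(A \right)} = A$ ($V{\left(A \right)} = A + 0 = A$)
$g{\left(I,u \right)} = -4 + \frac{1}{I}$
$D{\left(R \right)} = -4 + R + \frac{1}{R}$ ($D{\left(R \right)} = \left(-4 + \frac{1}{R}\right) + R = -4 + R + \frac{1}{R}$)
$D^{2}{\left(-2 \right)} = \left(-4 - 2 + \frac{1}{-2}\right)^{2} = \left(-4 - 2 - \frac{1}{2}\right)^{2} = \left(- \frac{13}{2}\right)^{2} = \frac{169}{4}$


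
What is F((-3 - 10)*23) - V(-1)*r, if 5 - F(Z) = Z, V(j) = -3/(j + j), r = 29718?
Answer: -44273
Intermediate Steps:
V(j) = -3/(2*j)
F(Z) = 5 - Z
F((-3 - 10)*23) - V(-1)*r = (5 - (-3 - 10)*23) - (-3/2/(-1))*29718 = (5 - (-13)*23) - (-3/2*(-1))*29718 = (5 - 1*(-299)) - 3*29718/2 = (5 + 299) - 1*44577 = 304 - 44577 = -44273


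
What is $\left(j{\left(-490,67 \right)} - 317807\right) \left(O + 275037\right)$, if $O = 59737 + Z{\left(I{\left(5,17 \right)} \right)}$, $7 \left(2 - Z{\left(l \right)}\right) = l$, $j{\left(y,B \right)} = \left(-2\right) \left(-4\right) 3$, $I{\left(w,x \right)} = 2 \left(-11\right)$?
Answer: $- \frac{744709842482}{7} \approx -1.0639 \cdot 10^{11}$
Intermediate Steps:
$I{\left(w,x \right)} = -22$
$j{\left(y,B \right)} = 24$ ($j{\left(y,B \right)} = 8 \cdot 3 = 24$)
$Z{\left(l \right)} = 2 - \frac{l}{7}$
$O = \frac{418195}{7}$ ($O = 59737 + \left(2 - - \frac{22}{7}\right) = 59737 + \left(2 + \frac{22}{7}\right) = 59737 + \frac{36}{7} = \frac{418195}{7} \approx 59742.0$)
$\left(j{\left(-490,67 \right)} - 317807\right) \left(O + 275037\right) = \left(24 - 317807\right) \left(\frac{418195}{7} + 275037\right) = \left(-317783\right) \frac{2343454}{7} = - \frac{744709842482}{7}$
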